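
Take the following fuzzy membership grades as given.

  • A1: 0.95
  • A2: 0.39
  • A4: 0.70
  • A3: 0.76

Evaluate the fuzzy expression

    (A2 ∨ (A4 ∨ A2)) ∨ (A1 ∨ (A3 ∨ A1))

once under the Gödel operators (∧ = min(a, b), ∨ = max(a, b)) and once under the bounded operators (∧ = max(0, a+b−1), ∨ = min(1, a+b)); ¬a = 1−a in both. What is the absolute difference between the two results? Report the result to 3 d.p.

Under Gödel:
  A4 ∨ A2 = max(a, b) on (0.70, 0.39) = 0.70
  A2 ∨ (A4 ∨ A2) = max(a, b) on (0.39, 0.70) = 0.70
  A3 ∨ A1 = max(a, b) on (0.76, 0.95) = 0.95
  A1 ∨ (A3 ∨ A1) = max(a, b) on (0.95, 0.95) = 0.95
  (A2 ∨ (A4 ∨ A2)) ∨ (A1 ∨ (A3 ∨ A1)) = max(a, b) on (0.70, 0.95) = 0.95
  → value = 0.9500
Under bounded:
  A4 ∨ A2 = min(1, a+b) on (0.70, 0.39) = 1.00
  A2 ∨ (A4 ∨ A2) = min(1, a+b) on (0.39, 1.00) = 1.00
  A3 ∨ A1 = min(1, a+b) on (0.76, 0.95) = 1.00
  A1 ∨ (A3 ∨ A1) = min(1, a+b) on (0.95, 1.00) = 1.00
  (A2 ∨ (A4 ∨ A2)) ∨ (A1 ∨ (A3 ∨ A1)) = min(1, a+b) on (1.00, 1.00) = 1.00
  → value = 1.0000
|0.9500 − 1.0000| = 0.050

0.050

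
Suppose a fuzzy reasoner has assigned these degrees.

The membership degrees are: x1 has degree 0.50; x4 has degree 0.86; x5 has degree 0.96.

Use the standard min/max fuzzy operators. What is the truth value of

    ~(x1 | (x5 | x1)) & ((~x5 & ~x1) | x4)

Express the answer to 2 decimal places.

x5 | x1 = max(a, b) on (0.96, 0.50) = 0.96
x1 | (x5 | x1) = max(a, b) on (0.50, 0.96) = 0.96
~(x1 | (x5 | x1)) = 1 − 0.96 = 0.04
~x5 = 1 − 0.96 = 0.04
~x1 = 1 − 0.50 = 0.50
~x5 & ~x1 = min(a, b) on (0.04, 0.50) = 0.04
(~x5 & ~x1) | x4 = max(a, b) on (0.04, 0.86) = 0.86
~(x1 | (x5 | x1)) & ((~x5 & ~x1) | x4) = min(a, b) on (0.04, 0.86) = 0.04

0.04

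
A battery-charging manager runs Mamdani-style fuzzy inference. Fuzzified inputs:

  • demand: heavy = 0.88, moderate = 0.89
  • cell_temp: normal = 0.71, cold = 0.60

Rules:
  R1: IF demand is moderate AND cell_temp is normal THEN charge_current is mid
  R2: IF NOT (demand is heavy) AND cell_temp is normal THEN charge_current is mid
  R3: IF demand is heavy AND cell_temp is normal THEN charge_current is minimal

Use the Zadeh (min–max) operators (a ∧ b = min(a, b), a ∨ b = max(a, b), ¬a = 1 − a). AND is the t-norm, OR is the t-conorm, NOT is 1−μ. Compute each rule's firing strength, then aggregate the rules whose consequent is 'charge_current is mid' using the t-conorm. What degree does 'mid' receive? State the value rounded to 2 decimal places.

0.71

R1: moderate=0.89, normal=0.71; AND[min(a, b)] → w = 0.71
R2: ¬heavy=1−0.88=0.12, normal=0.71; AND[min(a, b)] → w = 0.12
R3: heavy=0.88, normal=0.71; AND[min(a, b)] → w = 0.71
Rules with consequent 'mid': {R1, R2} → strengths 0.71, 0.12
Aggregate via t-conorm [max(a, b)]: 0.71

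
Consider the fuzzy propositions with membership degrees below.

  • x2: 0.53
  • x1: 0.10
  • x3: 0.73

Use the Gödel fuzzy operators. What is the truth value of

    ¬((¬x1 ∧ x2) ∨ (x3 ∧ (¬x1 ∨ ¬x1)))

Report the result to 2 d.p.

¬x1 = 1 − 0.10 = 0.90
¬x1 ∧ x2 = min(a, b) on (0.90, 0.53) = 0.53
¬x1 = 1 − 0.10 = 0.90
¬x1 = 1 − 0.10 = 0.90
¬x1 ∨ ¬x1 = max(a, b) on (0.90, 0.90) = 0.90
x3 ∧ (¬x1 ∨ ¬x1) = min(a, b) on (0.73, 0.90) = 0.73
(¬x1 ∧ x2) ∨ (x3 ∧ (¬x1 ∨ ¬x1)) = max(a, b) on (0.53, 0.73) = 0.73
¬((¬x1 ∧ x2) ∨ (x3 ∧ (¬x1 ∨ ¬x1))) = 1 − 0.73 = 0.27

0.27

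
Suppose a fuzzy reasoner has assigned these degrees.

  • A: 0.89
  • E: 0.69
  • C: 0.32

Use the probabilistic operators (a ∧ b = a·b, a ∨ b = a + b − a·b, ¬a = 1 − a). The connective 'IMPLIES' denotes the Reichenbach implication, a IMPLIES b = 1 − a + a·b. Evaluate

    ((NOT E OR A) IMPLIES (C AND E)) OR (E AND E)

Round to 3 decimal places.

0.623

NOT E = 1 − 0.6900 = 0.3100
NOT E OR A = a + b − a·b on (0.3100, 0.8900) = 0.9241
C AND E = a·b on (0.3200, 0.6900) = 0.2208
(NOT E OR A) IMPLIES (C AND E)  [Reichenbach: 1 − a + a·b] with a=0.9241, b=0.2208 → 0.2799
E AND E = a·b on (0.6900, 0.6900) = 0.4761
((NOT E OR A) IMPLIES (C AND E)) OR (E AND E) = a + b − a·b on (0.2799, 0.4761) = 0.6228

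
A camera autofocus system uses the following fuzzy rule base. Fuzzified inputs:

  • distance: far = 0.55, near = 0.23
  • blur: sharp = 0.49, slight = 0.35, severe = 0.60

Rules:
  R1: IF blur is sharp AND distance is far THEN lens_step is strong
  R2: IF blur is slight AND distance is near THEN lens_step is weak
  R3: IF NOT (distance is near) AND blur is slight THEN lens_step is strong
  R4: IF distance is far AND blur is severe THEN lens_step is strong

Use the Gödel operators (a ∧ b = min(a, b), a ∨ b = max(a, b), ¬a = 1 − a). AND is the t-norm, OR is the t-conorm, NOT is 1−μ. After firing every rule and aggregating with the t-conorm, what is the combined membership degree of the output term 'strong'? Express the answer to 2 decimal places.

0.55

R1: sharp=0.49, far=0.55; AND[min(a, b)] → w = 0.49
R2: slight=0.35, near=0.23; AND[min(a, b)] → w = 0.23
R3: ¬near=1−0.23=0.77, slight=0.35; AND[min(a, b)] → w = 0.35
R4: far=0.55, severe=0.60; AND[min(a, b)] → w = 0.55
Rules with consequent 'strong': {R1, R3, R4} → strengths 0.49, 0.35, 0.55
Aggregate via t-conorm [max(a, b)]: 0.55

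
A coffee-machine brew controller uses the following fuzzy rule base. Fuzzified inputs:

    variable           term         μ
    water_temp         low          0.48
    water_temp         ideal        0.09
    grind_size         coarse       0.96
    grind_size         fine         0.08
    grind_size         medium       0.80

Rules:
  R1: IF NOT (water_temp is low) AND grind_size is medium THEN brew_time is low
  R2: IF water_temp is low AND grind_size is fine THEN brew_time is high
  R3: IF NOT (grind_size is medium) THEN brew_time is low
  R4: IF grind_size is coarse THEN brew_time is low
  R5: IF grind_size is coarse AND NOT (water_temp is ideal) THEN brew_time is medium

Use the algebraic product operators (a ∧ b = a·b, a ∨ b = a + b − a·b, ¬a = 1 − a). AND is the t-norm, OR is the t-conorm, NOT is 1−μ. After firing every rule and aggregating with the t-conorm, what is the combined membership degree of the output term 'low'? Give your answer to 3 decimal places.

0.981

R1: ¬low=1−0.48=0.52, medium=0.80; AND[a·b] → w = 0.4160
R2: low=0.48, fine=0.08; AND[a·b] → w = 0.0384
R3: ¬medium=1−0.80=0.20 → w = 0.2000
R4: coarse=0.96 → w = 0.9600
R5: coarse=0.96, ¬ideal=1−0.09=0.91; AND[a·b] → w = 0.8736
Rules with consequent 'low': {R1, R3, R4} → strengths 0.4160, 0.2000, 0.9600
Aggregate via t-conorm [a + b − a·b]: 0.9813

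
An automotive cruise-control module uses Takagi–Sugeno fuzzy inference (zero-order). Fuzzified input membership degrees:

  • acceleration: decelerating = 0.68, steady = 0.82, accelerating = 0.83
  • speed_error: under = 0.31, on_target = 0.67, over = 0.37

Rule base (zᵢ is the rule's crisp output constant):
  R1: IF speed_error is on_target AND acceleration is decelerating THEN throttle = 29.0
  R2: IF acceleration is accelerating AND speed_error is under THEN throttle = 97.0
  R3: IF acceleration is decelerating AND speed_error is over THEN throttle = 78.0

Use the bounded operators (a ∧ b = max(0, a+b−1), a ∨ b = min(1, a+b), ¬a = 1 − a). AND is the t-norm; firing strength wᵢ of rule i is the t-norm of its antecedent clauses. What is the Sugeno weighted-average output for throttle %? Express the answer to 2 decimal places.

R1 (z=29.0): on_target=0.67, decelerating=0.68; AND[max(0, a+b−1)] → w = 0.35
R2 (z=97.0): accelerating=0.83, under=0.31; AND[max(0, a+b−1)] → w = 0.14
R3 (z=78.0): decelerating=0.68, over=0.37; AND[max(0, a+b−1)] → w = 0.05
Weighted average = (0.35·29.0 + 0.14·97.0 + 0.05·78.0) / (0.35 + 0.14 + 0.05)
  = 27.6300 / 0.5400 = 51.17

51.17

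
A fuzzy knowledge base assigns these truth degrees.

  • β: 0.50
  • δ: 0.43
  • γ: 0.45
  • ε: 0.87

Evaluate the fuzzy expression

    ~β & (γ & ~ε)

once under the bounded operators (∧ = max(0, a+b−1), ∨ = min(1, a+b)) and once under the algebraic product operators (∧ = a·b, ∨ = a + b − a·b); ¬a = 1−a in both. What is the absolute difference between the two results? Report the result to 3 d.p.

0.029

Under bounded:
  ~β = 1 − 0.50 = 0.50
  ~ε = 1 − 0.87 = 0.13
  γ & ~ε = max(0, a+b−1) on (0.45, 0.13) = 0.00
  ~β & (γ & ~ε) = max(0, a+b−1) on (0.50, 0.00) = 0.00
  → value = 0.0000
Under algebraic product:
  ~β = 1 − 0.5000 = 0.5000
  ~ε = 1 − 0.8700 = 0.1300
  γ & ~ε = a·b on (0.4500, 0.1300) = 0.0585
  ~β & (γ & ~ε) = a·b on (0.5000, 0.0585) = 0.0293
  → value = 0.0293
|0.0000 − 0.0293| = 0.029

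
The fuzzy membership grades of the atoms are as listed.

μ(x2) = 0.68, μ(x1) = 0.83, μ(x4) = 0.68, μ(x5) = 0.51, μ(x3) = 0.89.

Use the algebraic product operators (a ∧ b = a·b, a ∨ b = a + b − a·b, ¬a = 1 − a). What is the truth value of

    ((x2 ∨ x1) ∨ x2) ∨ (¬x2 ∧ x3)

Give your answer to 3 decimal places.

x2 ∨ x1 = a + b − a·b on (0.6800, 0.8300) = 0.9456
(x2 ∨ x1) ∨ x2 = a + b − a·b on (0.9456, 0.6800) = 0.9826
¬x2 = 1 − 0.6800 = 0.3200
¬x2 ∧ x3 = a·b on (0.3200, 0.8900) = 0.2848
((x2 ∨ x1) ∨ x2) ∨ (¬x2 ∧ x3) = a + b − a·b on (0.9826, 0.2848) = 0.9875

0.988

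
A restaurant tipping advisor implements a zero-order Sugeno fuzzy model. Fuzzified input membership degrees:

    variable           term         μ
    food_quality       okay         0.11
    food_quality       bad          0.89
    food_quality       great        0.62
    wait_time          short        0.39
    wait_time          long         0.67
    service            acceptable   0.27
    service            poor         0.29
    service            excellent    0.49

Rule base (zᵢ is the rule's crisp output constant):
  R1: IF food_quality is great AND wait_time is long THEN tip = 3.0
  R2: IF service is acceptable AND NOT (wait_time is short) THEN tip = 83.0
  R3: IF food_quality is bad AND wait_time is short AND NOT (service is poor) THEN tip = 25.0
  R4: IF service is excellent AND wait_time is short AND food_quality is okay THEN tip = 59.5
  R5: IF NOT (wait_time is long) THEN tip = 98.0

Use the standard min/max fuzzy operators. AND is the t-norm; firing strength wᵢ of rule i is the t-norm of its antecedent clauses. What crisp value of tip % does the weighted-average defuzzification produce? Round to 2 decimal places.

R1 (z=3.0): great=0.62, long=0.67; AND[min(a, b)] → w = 0.62
R2 (z=83.0): acceptable=0.27, ¬short=1−0.39=0.61; AND[min(a, b)] → w = 0.27
R3 (z=25.0): bad=0.89, short=0.39, ¬poor=1−0.29=0.71; AND[min(a, b)] → w = 0.39
R4 (z=59.5): excellent=0.49, short=0.39, okay=0.11; AND[min(a, b)] → w = 0.11
R5 (z=98.0): ¬long=1−0.67=0.33 → w = 0.33
Weighted average = (0.62·3.0 + 0.27·83.0 + 0.39·25.0 + 0.11·59.5 + 0.33·98.0) / (0.62 + 0.27 + 0.39 + 0.11 + 0.33)
  = 72.9050 / 1.7200 = 42.39

42.39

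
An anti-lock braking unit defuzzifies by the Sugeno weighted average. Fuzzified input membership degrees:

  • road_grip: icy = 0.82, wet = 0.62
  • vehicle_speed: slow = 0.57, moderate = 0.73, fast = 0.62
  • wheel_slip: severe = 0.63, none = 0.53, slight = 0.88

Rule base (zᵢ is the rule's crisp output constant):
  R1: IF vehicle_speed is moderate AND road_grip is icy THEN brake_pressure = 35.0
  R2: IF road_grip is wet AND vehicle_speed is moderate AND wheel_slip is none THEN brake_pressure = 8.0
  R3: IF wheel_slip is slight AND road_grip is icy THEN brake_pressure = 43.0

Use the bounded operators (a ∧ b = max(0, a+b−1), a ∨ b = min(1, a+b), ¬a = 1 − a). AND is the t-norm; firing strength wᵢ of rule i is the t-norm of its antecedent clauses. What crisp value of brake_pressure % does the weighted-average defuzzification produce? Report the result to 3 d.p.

R1 (z=35.0): moderate=0.73, icy=0.82; AND[max(0, a+b−1)] → w = 0.55
R2 (z=8.0): wet=0.62, moderate=0.73, none=0.53; AND[max(0, a+b−1)] → w = 0.00
R3 (z=43.0): slight=0.88, icy=0.82; AND[max(0, a+b−1)] → w = 0.70
Weighted average = (0.55·35.0 + 0.00·8.0 + 0.70·43.0) / (0.55 + 0.00 + 0.70)
  = 49.3500 / 1.2500 = 39.480

39.480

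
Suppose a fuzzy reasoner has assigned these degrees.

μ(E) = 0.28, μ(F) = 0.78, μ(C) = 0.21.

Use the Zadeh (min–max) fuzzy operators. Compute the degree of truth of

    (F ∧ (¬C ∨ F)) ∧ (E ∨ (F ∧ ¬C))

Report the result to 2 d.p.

¬C = 1 − 0.21 = 0.79
¬C ∨ F = max(a, b) on (0.79, 0.78) = 0.79
F ∧ (¬C ∨ F) = min(a, b) on (0.78, 0.79) = 0.78
¬C = 1 − 0.21 = 0.79
F ∧ ¬C = min(a, b) on (0.78, 0.79) = 0.78
E ∨ (F ∧ ¬C) = max(a, b) on (0.28, 0.78) = 0.78
(F ∧ (¬C ∨ F)) ∧ (E ∨ (F ∧ ¬C)) = min(a, b) on (0.78, 0.78) = 0.78

0.78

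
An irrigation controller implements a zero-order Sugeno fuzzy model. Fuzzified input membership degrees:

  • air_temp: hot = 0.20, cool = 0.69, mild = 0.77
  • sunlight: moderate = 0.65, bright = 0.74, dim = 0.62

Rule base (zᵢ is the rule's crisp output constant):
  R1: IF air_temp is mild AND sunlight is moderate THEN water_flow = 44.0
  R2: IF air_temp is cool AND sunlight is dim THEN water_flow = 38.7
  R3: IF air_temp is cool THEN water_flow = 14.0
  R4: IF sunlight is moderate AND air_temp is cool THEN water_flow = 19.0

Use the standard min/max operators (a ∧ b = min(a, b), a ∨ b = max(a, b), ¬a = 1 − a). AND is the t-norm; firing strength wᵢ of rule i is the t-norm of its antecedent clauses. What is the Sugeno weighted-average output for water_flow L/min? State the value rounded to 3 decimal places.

R1 (z=44.0): mild=0.77, moderate=0.65; AND[min(a, b)] → w = 0.65
R2 (z=38.7): cool=0.69, dim=0.62; AND[min(a, b)] → w = 0.62
R3 (z=14.0): cool=0.69 → w = 0.69
R4 (z=19.0): moderate=0.65, cool=0.69; AND[min(a, b)] → w = 0.65
Weighted average = (0.65·44.0 + 0.62·38.7 + 0.69·14.0 + 0.65·19.0) / (0.65 + 0.62 + 0.69 + 0.65)
  = 74.6040 / 2.6100 = 28.584

28.584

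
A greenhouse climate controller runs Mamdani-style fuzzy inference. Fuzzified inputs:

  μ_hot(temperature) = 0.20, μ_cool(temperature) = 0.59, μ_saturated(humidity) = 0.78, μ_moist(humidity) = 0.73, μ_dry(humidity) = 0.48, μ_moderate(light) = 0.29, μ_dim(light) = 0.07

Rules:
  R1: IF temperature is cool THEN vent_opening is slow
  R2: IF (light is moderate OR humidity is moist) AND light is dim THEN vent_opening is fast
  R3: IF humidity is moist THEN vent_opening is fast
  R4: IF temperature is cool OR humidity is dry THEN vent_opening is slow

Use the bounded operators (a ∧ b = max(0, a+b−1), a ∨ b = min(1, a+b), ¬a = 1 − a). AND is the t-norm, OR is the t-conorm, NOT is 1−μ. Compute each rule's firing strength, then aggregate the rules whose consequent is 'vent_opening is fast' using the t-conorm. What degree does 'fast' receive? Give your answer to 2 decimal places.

0.80

R1: cool=0.59 → w = 0.59
R2: (moderate=0.29 OR moist=0.73) = 1.00; AND[max(0, a+b−1)] with dim=0.07 → w = 0.07
R3: moist=0.73 → w = 0.73
R4: cool=0.59, dry=0.48; OR[min(1, a+b)] → w = 1.00
Rules with consequent 'fast': {R2, R3} → strengths 0.07, 0.73
Aggregate via t-conorm [min(1, a+b)]: 0.80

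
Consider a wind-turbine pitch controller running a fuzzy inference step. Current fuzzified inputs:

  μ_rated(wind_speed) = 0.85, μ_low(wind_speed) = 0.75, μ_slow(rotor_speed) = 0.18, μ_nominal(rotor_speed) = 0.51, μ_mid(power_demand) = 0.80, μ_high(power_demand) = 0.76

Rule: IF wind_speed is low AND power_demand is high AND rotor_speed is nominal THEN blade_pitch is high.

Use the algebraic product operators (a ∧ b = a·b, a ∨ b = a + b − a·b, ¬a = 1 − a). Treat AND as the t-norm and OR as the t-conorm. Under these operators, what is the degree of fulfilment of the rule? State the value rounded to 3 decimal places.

0.291

firing strength: low=0.75, high=0.76, nominal=0.51; AND[a·b] → w = 0.2907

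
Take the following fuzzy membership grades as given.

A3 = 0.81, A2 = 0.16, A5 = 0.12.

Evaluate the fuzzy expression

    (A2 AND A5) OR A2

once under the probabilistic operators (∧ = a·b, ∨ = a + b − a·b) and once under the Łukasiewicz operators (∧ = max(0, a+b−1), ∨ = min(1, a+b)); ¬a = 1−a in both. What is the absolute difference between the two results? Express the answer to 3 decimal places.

0.016

Under probabilistic:
  A2 AND A5 = a·b on (0.1600, 0.1200) = 0.0192
  (A2 AND A5) OR A2 = a + b − a·b on (0.0192, 0.1600) = 0.1761
  → value = 0.1761
Under Łukasiewicz:
  A2 AND A5 = max(0, a+b−1) on (0.16, 0.12) = 0.00
  (A2 AND A5) OR A2 = min(1, a+b) on (0.00, 0.16) = 0.16
  → value = 0.1600
|0.1761 − 0.1600| = 0.016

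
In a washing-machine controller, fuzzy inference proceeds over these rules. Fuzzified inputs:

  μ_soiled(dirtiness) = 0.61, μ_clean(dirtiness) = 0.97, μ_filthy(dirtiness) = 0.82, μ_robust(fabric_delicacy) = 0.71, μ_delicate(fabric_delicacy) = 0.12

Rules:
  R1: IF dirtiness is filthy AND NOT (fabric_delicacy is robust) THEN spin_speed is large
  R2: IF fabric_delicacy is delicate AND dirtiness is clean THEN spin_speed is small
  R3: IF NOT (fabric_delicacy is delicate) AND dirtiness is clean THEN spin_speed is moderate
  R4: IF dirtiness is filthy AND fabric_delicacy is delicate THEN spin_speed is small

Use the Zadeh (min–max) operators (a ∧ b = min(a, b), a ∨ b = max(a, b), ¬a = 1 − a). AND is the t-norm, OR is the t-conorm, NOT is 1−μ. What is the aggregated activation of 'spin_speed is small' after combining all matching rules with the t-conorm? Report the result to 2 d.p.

R1: filthy=0.82, ¬robust=1−0.71=0.29; AND[min(a, b)] → w = 0.29
R2: delicate=0.12, clean=0.97; AND[min(a, b)] → w = 0.12
R3: ¬delicate=1−0.12=0.88, clean=0.97; AND[min(a, b)] → w = 0.88
R4: filthy=0.82, delicate=0.12; AND[min(a, b)] → w = 0.12
Rules with consequent 'small': {R2, R4} → strengths 0.12, 0.12
Aggregate via t-conorm [max(a, b)]: 0.12

0.12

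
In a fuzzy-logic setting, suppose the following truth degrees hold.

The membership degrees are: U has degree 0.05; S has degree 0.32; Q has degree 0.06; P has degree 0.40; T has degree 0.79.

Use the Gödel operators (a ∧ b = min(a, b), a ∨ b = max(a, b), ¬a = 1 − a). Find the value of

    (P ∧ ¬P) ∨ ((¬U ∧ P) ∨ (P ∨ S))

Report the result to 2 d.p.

0.40

¬P = 1 − 0.40 = 0.60
P ∧ ¬P = min(a, b) on (0.40, 0.60) = 0.40
¬U = 1 − 0.05 = 0.95
¬U ∧ P = min(a, b) on (0.95, 0.40) = 0.40
P ∨ S = max(a, b) on (0.40, 0.32) = 0.40
(¬U ∧ P) ∨ (P ∨ S) = max(a, b) on (0.40, 0.40) = 0.40
(P ∧ ¬P) ∨ ((¬U ∧ P) ∨ (P ∨ S)) = max(a, b) on (0.40, 0.40) = 0.40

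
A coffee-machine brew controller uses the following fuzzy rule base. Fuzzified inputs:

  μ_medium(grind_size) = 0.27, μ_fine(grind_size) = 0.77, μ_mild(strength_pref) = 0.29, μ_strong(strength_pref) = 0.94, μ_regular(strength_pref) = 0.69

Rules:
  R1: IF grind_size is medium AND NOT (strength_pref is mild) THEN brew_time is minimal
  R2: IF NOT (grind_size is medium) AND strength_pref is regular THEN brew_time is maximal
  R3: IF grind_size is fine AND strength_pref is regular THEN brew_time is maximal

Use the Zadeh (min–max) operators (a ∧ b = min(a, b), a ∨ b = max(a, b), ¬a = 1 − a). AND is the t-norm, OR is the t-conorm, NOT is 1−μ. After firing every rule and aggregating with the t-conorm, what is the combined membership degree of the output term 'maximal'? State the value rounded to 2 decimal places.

0.69

R1: medium=0.27, ¬mild=1−0.29=0.71; AND[min(a, b)] → w = 0.27
R2: ¬medium=1−0.27=0.73, regular=0.69; AND[min(a, b)] → w = 0.69
R3: fine=0.77, regular=0.69; AND[min(a, b)] → w = 0.69
Rules with consequent 'maximal': {R2, R3} → strengths 0.69, 0.69
Aggregate via t-conorm [max(a, b)]: 0.69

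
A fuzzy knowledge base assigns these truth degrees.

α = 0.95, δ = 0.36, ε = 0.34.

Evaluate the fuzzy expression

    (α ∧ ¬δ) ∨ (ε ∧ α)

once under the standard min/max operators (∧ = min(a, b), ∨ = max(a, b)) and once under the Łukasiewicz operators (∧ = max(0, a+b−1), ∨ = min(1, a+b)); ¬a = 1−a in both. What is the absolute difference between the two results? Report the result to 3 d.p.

0.240

Under standard min/max:
  ¬δ = 1 − 0.36 = 0.64
  α ∧ ¬δ = min(a, b) on (0.95, 0.64) = 0.64
  ε ∧ α = min(a, b) on (0.34, 0.95) = 0.34
  (α ∧ ¬δ) ∨ (ε ∧ α) = max(a, b) on (0.64, 0.34) = 0.64
  → value = 0.6400
Under Łukasiewicz:
  ¬δ = 1 − 0.36 = 0.64
  α ∧ ¬δ = max(0, a+b−1) on (0.95, 0.64) = 0.59
  ε ∧ α = max(0, a+b−1) on (0.34, 0.95) = 0.29
  (α ∧ ¬δ) ∨ (ε ∧ α) = min(1, a+b) on (0.59, 0.29) = 0.88
  → value = 0.8800
|0.6400 − 0.8800| = 0.240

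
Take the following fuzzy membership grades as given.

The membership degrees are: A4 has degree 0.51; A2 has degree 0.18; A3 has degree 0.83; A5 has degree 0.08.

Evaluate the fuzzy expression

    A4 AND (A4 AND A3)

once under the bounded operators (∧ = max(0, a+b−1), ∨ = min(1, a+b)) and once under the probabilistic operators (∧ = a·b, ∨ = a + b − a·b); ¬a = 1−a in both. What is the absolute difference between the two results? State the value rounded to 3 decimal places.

0.216

Under bounded:
  A4 AND A3 = max(0, a+b−1) on (0.51, 0.83) = 0.34
  A4 AND (A4 AND A3) = max(0, a+b−1) on (0.51, 0.34) = 0.00
  → value = 0.0000
Under probabilistic:
  A4 AND A3 = a·b on (0.5100, 0.8300) = 0.4233
  A4 AND (A4 AND A3) = a·b on (0.5100, 0.4233) = 0.2159
  → value = 0.2159
|0.0000 − 0.2159| = 0.216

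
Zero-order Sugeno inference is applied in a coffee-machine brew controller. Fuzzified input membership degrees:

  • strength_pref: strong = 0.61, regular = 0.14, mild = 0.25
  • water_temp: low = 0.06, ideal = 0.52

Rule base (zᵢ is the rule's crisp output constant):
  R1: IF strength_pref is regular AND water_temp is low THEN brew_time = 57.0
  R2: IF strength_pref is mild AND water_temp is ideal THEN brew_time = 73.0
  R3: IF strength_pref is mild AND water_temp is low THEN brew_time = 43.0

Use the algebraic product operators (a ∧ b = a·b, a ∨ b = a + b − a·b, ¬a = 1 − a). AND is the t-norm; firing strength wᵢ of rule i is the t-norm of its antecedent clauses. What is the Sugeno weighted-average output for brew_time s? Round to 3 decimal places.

69.190

R1 (z=57.0): regular=0.14, low=0.06; AND[a·b] → w = 0.0084
R2 (z=73.0): mild=0.25, ideal=0.52; AND[a·b] → w = 0.1300
R3 (z=43.0): mild=0.25, low=0.06; AND[a·b] → w = 0.0150
Weighted average = (0.0084·57.0 + 0.1300·73.0 + 0.0150·43.0) / (0.0084 + 0.1300 + 0.0150)
  = 10.6138 / 0.1534 = 69.190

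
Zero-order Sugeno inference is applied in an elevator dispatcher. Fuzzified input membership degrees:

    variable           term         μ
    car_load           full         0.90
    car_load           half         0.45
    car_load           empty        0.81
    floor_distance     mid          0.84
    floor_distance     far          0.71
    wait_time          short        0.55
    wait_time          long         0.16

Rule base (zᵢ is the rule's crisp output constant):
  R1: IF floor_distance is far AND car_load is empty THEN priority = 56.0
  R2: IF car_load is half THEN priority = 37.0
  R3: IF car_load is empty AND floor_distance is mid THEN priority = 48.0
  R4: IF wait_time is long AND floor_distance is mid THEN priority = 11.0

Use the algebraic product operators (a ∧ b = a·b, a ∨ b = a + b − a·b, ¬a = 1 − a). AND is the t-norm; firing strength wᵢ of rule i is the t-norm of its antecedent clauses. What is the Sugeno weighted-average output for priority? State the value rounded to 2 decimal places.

R1 (z=56.0): far=0.71, empty=0.81; AND[a·b] → w = 0.5751
R2 (z=37.0): half=0.45 → w = 0.4500
R3 (z=48.0): empty=0.81, mid=0.84; AND[a·b] → w = 0.6804
R4 (z=11.0): long=0.16, mid=0.84; AND[a·b] → w = 0.1344
Weighted average = (0.5751·56.0 + 0.4500·37.0 + 0.6804·48.0 + 0.1344·11.0) / (0.5751 + 0.4500 + 0.6804 + 0.1344)
  = 82.9932 / 1.8399 = 45.11

45.11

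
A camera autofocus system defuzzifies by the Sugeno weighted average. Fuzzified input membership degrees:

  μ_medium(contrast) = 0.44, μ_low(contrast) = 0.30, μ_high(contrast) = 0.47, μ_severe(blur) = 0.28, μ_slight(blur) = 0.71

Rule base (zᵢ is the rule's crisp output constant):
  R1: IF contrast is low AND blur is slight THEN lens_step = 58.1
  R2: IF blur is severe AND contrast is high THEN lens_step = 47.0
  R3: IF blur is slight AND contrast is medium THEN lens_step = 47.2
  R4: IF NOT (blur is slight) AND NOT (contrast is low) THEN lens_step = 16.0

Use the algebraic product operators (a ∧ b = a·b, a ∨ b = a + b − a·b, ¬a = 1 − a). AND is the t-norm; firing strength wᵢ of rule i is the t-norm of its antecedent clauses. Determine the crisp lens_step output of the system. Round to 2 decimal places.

R1 (z=58.1): low=0.30, slight=0.71; AND[a·b] → w = 0.2130
R2 (z=47.0): severe=0.28, high=0.47; AND[a·b] → w = 0.1316
R3 (z=47.2): slight=0.71, medium=0.44; AND[a·b] → w = 0.3124
R4 (z=16.0): ¬slight=1−0.71=0.29, ¬low=1−0.30=0.70; AND[a·b] → w = 0.2030
Weighted average = (0.2130·58.1 + 0.1316·47.0 + 0.3124·47.2 + 0.2030·16.0) / (0.2130 + 0.1316 + 0.3124 + 0.2030)
  = 36.5538 / 0.8600 = 42.50

42.50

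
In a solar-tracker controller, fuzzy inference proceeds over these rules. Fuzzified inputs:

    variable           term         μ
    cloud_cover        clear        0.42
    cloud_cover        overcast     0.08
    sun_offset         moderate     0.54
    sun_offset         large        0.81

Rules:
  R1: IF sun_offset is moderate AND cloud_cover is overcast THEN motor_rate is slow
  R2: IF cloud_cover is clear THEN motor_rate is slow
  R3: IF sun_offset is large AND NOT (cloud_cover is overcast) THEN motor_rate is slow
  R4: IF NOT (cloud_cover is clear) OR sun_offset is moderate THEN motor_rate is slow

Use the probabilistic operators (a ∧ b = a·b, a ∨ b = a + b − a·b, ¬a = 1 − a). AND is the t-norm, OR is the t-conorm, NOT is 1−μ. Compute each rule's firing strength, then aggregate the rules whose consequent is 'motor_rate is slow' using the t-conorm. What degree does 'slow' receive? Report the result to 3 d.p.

0.973

R1: moderate=0.54, overcast=0.08; AND[a·b] → w = 0.0432
R2: clear=0.42 → w = 0.4200
R3: large=0.81, ¬overcast=1−0.08=0.92; AND[a·b] → w = 0.7452
R4: ¬clear=1−0.42=0.58, moderate=0.54; OR[a + b − a·b] → w = 0.8068
Rules with consequent 'slow': {R1, R2, R3, R4} → strengths 0.0432, 0.4200, 0.7452, 0.8068
Aggregate via t-conorm [a + b − a·b]: 0.9727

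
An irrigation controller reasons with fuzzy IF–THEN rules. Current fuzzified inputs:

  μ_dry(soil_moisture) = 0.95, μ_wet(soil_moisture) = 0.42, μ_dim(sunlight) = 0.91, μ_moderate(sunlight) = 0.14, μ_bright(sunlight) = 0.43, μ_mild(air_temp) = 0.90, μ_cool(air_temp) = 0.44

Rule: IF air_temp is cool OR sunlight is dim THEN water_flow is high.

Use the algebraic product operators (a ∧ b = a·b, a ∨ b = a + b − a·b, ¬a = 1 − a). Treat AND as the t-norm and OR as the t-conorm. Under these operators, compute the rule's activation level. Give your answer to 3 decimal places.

0.950

firing strength: cool=0.44, dim=0.91; OR[a + b − a·b] → w = 0.9496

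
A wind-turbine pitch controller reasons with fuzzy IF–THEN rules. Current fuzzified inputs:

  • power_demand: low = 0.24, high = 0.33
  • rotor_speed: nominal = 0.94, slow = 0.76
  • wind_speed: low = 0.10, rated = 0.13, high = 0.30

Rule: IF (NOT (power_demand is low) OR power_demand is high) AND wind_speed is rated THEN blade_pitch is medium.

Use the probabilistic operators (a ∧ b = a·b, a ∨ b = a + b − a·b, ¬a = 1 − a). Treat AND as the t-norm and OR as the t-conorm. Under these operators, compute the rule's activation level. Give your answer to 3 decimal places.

0.109

firing strength: (¬low=1−0.24=0.76 OR high=0.33) = 0.8392; AND[a·b] with rated=0.13 → w = 0.1091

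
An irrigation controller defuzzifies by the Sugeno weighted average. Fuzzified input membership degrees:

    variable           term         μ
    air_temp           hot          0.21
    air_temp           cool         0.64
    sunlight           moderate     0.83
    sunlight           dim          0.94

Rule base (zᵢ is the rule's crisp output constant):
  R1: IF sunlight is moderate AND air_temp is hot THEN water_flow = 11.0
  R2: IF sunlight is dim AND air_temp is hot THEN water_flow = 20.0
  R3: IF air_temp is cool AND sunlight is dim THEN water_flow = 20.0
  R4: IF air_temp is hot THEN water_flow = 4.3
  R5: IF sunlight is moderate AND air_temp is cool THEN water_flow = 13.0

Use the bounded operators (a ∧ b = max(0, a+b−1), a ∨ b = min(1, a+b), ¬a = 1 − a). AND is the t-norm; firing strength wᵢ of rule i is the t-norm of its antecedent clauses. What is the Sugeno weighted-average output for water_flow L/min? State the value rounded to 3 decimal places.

R1 (z=11.0): moderate=0.83, hot=0.21; AND[max(0, a+b−1)] → w = 0.04
R2 (z=20.0): dim=0.94, hot=0.21; AND[max(0, a+b−1)] → w = 0.15
R3 (z=20.0): cool=0.64, dim=0.94; AND[max(0, a+b−1)] → w = 0.58
R4 (z=4.3): hot=0.21 → w = 0.21
R5 (z=13.0): moderate=0.83, cool=0.64; AND[max(0, a+b−1)] → w = 0.47
Weighted average = (0.04·11.0 + 0.15·20.0 + 0.58·20.0 + 0.21·4.3 + 0.47·13.0) / (0.04 + 0.15 + 0.58 + 0.21 + 0.47)
  = 22.0530 / 1.4500 = 15.209

15.209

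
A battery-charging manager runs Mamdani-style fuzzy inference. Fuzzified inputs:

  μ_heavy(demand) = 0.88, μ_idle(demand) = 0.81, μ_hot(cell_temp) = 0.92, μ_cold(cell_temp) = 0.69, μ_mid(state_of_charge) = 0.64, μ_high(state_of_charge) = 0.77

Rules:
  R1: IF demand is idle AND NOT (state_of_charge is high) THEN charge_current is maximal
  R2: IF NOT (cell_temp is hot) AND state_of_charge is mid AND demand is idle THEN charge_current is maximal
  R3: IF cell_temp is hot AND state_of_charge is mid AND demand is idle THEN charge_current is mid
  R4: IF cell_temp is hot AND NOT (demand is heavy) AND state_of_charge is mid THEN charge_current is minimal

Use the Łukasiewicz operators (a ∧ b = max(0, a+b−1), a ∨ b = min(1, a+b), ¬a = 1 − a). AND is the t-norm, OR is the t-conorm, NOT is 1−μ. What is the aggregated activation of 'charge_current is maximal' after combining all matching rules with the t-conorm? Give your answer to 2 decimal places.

R1: idle=0.81, ¬high=1−0.77=0.23; AND[max(0, a+b−1)] → w = 0.04
R2: ¬hot=1−0.92=0.08, mid=0.64, idle=0.81; AND[max(0, a+b−1)] → w = 0.00
R3: hot=0.92, mid=0.64, idle=0.81; AND[max(0, a+b−1)] → w = 0.37
R4: hot=0.92, ¬heavy=1−0.88=0.12, mid=0.64; AND[max(0, a+b−1)] → w = 0.00
Rules with consequent 'maximal': {R1, R2} → strengths 0.04, 0.00
Aggregate via t-conorm [min(1, a+b)]: 0.04

0.04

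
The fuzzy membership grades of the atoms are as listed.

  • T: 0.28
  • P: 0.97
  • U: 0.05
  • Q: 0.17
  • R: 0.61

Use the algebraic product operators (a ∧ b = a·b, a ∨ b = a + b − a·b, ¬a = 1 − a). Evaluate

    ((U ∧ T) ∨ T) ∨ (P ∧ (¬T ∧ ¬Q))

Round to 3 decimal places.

0.702

U ∧ T = a·b on (0.0500, 0.2800) = 0.0140
(U ∧ T) ∨ T = a + b − a·b on (0.0140, 0.2800) = 0.2901
¬T = 1 − 0.2800 = 0.7200
¬Q = 1 − 0.1700 = 0.8300
¬T ∧ ¬Q = a·b on (0.7200, 0.8300) = 0.5976
P ∧ (¬T ∧ ¬Q) = a·b on (0.9700, 0.5976) = 0.5797
((U ∧ T) ∨ T) ∨ (P ∧ (¬T ∧ ¬Q)) = a + b − a·b on (0.2901, 0.5797) = 0.7016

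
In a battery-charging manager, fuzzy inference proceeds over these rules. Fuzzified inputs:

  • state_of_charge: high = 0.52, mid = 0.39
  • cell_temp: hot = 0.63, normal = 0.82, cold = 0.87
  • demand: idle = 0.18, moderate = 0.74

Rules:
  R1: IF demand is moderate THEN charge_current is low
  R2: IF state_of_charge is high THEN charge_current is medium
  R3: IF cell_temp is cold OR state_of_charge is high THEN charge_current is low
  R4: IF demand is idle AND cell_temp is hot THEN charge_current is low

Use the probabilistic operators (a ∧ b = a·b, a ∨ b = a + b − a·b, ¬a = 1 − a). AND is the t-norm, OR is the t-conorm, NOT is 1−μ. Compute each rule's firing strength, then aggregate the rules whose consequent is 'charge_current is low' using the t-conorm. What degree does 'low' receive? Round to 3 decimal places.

0.986

R1: moderate=0.74 → w = 0.7400
R2: high=0.52 → w = 0.5200
R3: cold=0.87, high=0.52; OR[a + b − a·b] → w = 0.9376
R4: idle=0.18, hot=0.63; AND[a·b] → w = 0.1134
Rules with consequent 'low': {R1, R3, R4} → strengths 0.7400, 0.9376, 0.1134
Aggregate via t-conorm [a + b − a·b]: 0.9856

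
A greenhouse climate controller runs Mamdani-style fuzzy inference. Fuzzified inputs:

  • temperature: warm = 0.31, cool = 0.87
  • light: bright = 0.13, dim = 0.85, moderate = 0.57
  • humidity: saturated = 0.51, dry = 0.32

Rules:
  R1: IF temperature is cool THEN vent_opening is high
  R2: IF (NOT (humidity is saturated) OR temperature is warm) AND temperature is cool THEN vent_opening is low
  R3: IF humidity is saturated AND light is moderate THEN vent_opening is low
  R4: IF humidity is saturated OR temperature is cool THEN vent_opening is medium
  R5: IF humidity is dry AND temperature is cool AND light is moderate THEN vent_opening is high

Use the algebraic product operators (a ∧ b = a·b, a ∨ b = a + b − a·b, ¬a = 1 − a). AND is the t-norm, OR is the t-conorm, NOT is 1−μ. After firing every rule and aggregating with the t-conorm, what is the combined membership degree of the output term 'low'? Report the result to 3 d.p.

0.691

R1: cool=0.87 → w = 0.8700
R2: (¬saturated=1−0.51=0.49 OR warm=0.31) = 0.6481; AND[a·b] with cool=0.87 → w = 0.5638
R3: saturated=0.51, moderate=0.57; AND[a·b] → w = 0.2907
R4: saturated=0.51, cool=0.87; OR[a + b − a·b] → w = 0.9363
R5: dry=0.32, cool=0.87, moderate=0.57; AND[a·b] → w = 0.1587
Rules with consequent 'low': {R2, R3} → strengths 0.5638, 0.2907
Aggregate via t-conorm [a + b − a·b]: 0.6906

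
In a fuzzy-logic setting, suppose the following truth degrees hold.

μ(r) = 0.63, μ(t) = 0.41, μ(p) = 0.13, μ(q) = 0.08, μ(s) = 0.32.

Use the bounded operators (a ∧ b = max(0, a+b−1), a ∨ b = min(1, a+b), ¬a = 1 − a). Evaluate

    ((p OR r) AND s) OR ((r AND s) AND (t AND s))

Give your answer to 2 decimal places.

p OR r = min(1, a+b) on (0.13, 0.63) = 0.76
(p OR r) AND s = max(0, a+b−1) on (0.76, 0.32) = 0.08
r AND s = max(0, a+b−1) on (0.63, 0.32) = 0.00
t AND s = max(0, a+b−1) on (0.41, 0.32) = 0.00
(r AND s) AND (t AND s) = max(0, a+b−1) on (0.00, 0.00) = 0.00
((p OR r) AND s) OR ((r AND s) AND (t AND s)) = min(1, a+b) on (0.08, 0.00) = 0.08

0.08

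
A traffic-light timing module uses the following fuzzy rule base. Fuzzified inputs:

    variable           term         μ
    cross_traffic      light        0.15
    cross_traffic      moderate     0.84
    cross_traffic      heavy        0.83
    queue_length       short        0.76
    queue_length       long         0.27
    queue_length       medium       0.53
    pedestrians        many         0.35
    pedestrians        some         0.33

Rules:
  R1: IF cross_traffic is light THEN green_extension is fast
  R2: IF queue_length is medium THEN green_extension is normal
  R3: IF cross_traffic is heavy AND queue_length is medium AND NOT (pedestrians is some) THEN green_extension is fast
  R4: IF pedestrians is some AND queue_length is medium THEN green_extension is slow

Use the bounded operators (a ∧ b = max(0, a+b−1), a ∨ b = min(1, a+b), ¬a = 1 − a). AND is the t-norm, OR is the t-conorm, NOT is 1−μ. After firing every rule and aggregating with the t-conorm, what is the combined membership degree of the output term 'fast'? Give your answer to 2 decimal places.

R1: light=0.15 → w = 0.15
R2: medium=0.53 → w = 0.53
R3: heavy=0.83, medium=0.53, ¬some=1−0.33=0.67; AND[max(0, a+b−1)] → w = 0.03
R4: some=0.33, medium=0.53; AND[max(0, a+b−1)] → w = 0.00
Rules with consequent 'fast': {R1, R3} → strengths 0.15, 0.03
Aggregate via t-conorm [min(1, a+b)]: 0.18

0.18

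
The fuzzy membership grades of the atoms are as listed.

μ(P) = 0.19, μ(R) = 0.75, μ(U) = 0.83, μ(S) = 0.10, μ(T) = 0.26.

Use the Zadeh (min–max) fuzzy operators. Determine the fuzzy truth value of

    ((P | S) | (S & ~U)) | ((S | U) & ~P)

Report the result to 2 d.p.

0.81

P | S = max(a, b) on (0.19, 0.10) = 0.19
~U = 1 − 0.83 = 0.17
S & ~U = min(a, b) on (0.10, 0.17) = 0.10
(P | S) | (S & ~U) = max(a, b) on (0.19, 0.10) = 0.19
S | U = max(a, b) on (0.10, 0.83) = 0.83
~P = 1 − 0.19 = 0.81
(S | U) & ~P = min(a, b) on (0.83, 0.81) = 0.81
((P | S) | (S & ~U)) | ((S | U) & ~P) = max(a, b) on (0.19, 0.81) = 0.81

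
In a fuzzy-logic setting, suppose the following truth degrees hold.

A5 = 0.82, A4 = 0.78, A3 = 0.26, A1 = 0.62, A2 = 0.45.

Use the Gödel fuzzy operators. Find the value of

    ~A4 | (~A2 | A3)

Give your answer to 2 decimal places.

~A4 = 1 − 0.78 = 0.22
~A2 = 1 − 0.45 = 0.55
~A2 | A3 = max(a, b) on (0.55, 0.26) = 0.55
~A4 | (~A2 | A3) = max(a, b) on (0.22, 0.55) = 0.55

0.55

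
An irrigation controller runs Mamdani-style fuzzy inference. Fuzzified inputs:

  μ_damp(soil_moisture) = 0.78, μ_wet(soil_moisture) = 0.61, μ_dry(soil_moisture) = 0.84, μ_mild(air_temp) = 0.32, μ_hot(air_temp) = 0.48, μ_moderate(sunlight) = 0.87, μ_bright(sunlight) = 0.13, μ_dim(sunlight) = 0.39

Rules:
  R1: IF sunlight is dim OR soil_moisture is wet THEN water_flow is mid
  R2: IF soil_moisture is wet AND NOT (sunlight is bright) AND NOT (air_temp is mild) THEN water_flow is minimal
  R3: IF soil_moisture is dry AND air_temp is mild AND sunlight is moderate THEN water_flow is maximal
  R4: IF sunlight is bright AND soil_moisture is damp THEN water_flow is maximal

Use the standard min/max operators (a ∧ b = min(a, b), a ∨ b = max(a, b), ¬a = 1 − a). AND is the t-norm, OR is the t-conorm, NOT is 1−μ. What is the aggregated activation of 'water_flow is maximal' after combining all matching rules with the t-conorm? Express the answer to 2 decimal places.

R1: dim=0.39, wet=0.61; OR[max(a, b)] → w = 0.61
R2: wet=0.61, ¬bright=1−0.13=0.87, ¬mild=1−0.32=0.68; AND[min(a, b)] → w = 0.61
R3: dry=0.84, mild=0.32, moderate=0.87; AND[min(a, b)] → w = 0.32
R4: bright=0.13, damp=0.78; AND[min(a, b)] → w = 0.13
Rules with consequent 'maximal': {R3, R4} → strengths 0.32, 0.13
Aggregate via t-conorm [max(a, b)]: 0.32

0.32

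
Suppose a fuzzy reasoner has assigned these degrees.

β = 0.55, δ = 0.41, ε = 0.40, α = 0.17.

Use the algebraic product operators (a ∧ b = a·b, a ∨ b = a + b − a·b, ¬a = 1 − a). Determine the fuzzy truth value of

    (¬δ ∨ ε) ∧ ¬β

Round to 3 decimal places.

0.339

¬δ = 1 − 0.4100 = 0.5900
¬δ ∨ ε = a + b − a·b on (0.5900, 0.4000) = 0.7540
¬β = 1 − 0.5500 = 0.4500
(¬δ ∨ ε) ∧ ¬β = a·b on (0.7540, 0.4500) = 0.3393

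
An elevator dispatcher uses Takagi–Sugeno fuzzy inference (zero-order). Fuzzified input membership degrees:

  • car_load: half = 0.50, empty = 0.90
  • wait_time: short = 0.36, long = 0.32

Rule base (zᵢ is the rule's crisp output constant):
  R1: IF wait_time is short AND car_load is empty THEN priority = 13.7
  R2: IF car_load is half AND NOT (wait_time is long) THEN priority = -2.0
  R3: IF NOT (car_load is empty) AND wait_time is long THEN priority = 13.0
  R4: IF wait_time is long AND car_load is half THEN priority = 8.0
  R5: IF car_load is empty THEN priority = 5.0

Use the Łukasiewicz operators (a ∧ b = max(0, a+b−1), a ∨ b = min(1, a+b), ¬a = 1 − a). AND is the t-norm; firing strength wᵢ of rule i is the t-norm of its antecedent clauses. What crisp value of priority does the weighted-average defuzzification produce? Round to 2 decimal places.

5.75

R1 (z=13.7): short=0.36, empty=0.90; AND[max(0, a+b−1)] → w = 0.26
R2 (z=-2.0): half=0.50, ¬long=1−0.32=0.68; AND[max(0, a+b−1)] → w = 0.18
R3 (z=13.0): ¬empty=1−0.90=0.10, long=0.32; AND[max(0, a+b−1)] → w = 0.00
R4 (z=8.0): long=0.32, half=0.50; AND[max(0, a+b−1)] → w = 0.00
R5 (z=5.0): empty=0.90 → w = 0.90
Weighted average = (0.26·13.7 + 0.18·-2.0 + 0.00·13.0 + 0.00·8.0 + 0.90·5.0) / (0.26 + 0.18 + 0.00 + 0.00 + 0.90)
  = 7.7020 / 1.3400 = 5.75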